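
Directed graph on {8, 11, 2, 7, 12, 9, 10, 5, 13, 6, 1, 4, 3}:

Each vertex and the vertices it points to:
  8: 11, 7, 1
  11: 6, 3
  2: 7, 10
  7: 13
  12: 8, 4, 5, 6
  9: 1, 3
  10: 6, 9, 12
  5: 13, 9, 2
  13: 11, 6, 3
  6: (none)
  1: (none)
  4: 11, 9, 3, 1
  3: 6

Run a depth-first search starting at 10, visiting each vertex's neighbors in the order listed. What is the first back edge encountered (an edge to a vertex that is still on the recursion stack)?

DFS from 10 (visiting each vertex's neighbors in the order listed); mark gray on enter, black on exit:
10 gray
  6 gray
  6 black
  9 gray
    1 gray
    1 black
    3 gray
      3→6: 6 black — skip
    3 black
  9 black
  12 gray
    8 gray
      11 gray
        11→6: 6 black — skip
        11→3: 3 black — skip
      11 black
      7 gray
        13 gray
          13→11: 11 black — skip
          13→6: 6 black — skip
          13→3: 3 black — skip
        13 black
      7 black
      8→1: 1 black — skip
    8 black
    4 gray
      4→11: 11 black — skip
      4→9: 9 black — skip
      4→3: 3 black — skip
      4→1: 1 black — skip
    4 black
    5 gray
      5→13: 13 black — skip
      5→9: 9 black — skip
      2 gray
        2→7: 7 black — skip
        2→10: 10 is gray → back edge
First back edge: 2 → 10.

2→10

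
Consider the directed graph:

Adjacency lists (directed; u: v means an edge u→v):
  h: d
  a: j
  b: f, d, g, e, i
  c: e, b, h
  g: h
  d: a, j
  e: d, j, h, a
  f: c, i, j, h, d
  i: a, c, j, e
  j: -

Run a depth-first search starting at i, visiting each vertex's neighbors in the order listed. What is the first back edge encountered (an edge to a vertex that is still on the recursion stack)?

DFS from i (visiting each vertex's neighbors in the order listed); mark gray on enter, black on exit:
i gray
  a gray
    j gray
    j black
  a black
  c gray
    e gray
      d gray
        d→a: a black — skip
        d→j: j black — skip
      d black
      e→j: j black — skip
      h gray
        h→d: d black — skip
      h black
      e→a: a black — skip
    e black
    b gray
      f gray
        f→c: c is gray → back edge
First back edge: f → c.

f->c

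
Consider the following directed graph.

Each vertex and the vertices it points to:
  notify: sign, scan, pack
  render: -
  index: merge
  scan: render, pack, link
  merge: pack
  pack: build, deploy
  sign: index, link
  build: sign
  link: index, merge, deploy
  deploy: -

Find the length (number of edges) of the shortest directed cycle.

5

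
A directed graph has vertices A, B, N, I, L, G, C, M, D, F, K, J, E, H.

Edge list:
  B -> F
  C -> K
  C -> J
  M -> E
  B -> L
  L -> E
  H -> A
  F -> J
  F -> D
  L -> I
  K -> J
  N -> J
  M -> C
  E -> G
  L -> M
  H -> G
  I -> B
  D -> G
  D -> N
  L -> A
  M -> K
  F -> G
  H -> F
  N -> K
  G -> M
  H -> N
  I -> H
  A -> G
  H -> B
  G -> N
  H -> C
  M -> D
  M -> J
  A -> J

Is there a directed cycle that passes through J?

J lies on a cycle iff there is a path from J back to itself.
Exploring from J, it never reaches itself; equivalently, its strongly connected component is a singleton.

No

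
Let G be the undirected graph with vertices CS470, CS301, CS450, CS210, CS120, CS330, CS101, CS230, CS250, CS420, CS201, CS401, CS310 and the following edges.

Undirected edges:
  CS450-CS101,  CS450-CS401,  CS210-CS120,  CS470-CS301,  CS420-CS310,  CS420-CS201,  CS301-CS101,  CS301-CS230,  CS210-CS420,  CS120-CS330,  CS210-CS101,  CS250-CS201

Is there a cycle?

No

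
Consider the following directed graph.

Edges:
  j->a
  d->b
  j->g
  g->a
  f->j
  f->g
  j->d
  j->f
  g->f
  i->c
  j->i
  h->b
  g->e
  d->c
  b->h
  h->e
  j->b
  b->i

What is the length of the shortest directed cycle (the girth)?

For each vertex v, BFS finds the shortest path from v back to v.
The shortest such closed walk is f → g → f, length 2.

2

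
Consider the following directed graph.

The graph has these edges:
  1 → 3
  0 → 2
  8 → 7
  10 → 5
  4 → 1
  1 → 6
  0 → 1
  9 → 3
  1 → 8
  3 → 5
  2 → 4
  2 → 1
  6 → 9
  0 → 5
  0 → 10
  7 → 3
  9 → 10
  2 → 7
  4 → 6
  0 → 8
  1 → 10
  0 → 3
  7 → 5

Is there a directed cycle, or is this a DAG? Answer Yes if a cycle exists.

DFS with white/gray/black marking, starting from 10:
10 gray
  5 gray
  5 black
10 black
0 gray
  0→5: 5 black — skip
  2 gray
    1 gray
      6 gray
        9 gray
          9→10: 10 black — skip
          3 gray
            3→5: 5 black — skip
          3 black
        9 black
      6 black
      8 gray
        7 gray
          7→3: 3 black — skip
          7→5: 5 black — skip
        7 black
      8 black
      1→10: 10 black — skip
      1→3: 3 black — skip
    1 black
    4 gray
      4→1: 1 black — skip
      4→6: 6 black — skip
    4 black
    2→7: 7 black — skip
  2 black
  0→3: 3 black — skip
  0→1: 1 black — skip
  0→8: 8 black — skip
  0→10: 10 black — skip
0 black
Every edge goes to a white or black vertex — no back edge, so the graph is acyclic.

No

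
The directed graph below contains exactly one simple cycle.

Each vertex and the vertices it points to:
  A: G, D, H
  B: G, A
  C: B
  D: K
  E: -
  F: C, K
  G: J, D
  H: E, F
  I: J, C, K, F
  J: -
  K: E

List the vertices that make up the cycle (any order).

A, B, C, F, H

DFS with gray/black marking from F:
F gray
  C gray
    B gray
      G gray
        J gray
        J black
        D gray
          K gray
            E gray
            E black
          K black
        D black
      G black
      A gray
        A→G: G black — skip
        A→D: D black — skip
        H gray
          H→E: E black — skip
          H→F: F is gray → back edge
Back edge closes the cycle F → C → B → A → H → F; its vertices are {A, B, C, F, H}.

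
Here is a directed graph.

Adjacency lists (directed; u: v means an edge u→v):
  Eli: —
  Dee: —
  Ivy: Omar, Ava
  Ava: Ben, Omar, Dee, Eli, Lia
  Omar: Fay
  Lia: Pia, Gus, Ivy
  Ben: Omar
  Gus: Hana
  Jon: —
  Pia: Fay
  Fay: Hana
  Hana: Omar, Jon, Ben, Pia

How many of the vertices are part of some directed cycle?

8

A vertex is on a directed cycle iff it belongs to a strongly connected component of size ≥ 2 (or has a self-loop).
The vertices on cycles are {Ava, Ben, Fay, Ivy, Lia, Pia, Hana, Omar} — 8 in total.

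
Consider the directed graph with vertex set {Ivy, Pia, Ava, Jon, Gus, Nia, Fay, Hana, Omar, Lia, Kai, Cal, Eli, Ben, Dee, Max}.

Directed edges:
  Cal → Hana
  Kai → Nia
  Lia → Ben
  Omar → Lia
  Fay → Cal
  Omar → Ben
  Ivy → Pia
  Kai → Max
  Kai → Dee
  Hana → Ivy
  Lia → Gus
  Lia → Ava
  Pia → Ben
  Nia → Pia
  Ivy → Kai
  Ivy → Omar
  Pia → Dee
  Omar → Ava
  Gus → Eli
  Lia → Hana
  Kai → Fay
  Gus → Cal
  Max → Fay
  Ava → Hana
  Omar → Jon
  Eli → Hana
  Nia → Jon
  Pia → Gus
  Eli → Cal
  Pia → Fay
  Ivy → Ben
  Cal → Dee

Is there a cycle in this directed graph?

DFS with white/gray/black marking, starting from Nia:
Nia gray
  Jon gray
  Jon black
  Pia gray
    Fay gray
      Cal gray
        Hana gray
          Ivy gray
            Omar gray
              Ben gray
              Ben black
              Ava gray
                Ava→Hana: Hana is gray → back edge
Back edge found, so a cycle exists: Hana → Ivy → Omar → Ava → Hana.

Yes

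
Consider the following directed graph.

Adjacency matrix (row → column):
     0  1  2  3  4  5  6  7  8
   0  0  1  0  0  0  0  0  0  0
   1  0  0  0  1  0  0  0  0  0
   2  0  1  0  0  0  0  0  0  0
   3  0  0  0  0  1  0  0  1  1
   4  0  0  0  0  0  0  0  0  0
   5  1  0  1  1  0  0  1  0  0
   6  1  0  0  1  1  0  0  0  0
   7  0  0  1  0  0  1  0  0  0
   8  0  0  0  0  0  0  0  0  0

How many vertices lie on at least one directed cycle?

7

A vertex is on a directed cycle iff it belongs to a strongly connected component of size ≥ 2 (or has a self-loop).
The vertices on cycles are {0, 1, 2, 3, 5, 6, 7} — 7 in total.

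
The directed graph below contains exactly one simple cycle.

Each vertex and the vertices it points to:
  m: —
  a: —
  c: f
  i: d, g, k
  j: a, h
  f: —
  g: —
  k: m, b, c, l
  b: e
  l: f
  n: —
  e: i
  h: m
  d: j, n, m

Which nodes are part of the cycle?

b, e, i, k

DFS with gray/black marking from i:
i gray
  d gray
    j gray
      a gray
      a black
      h gray
        m gray
        m black
      h black
    j black
    n gray
    n black
    d→m: m black — skip
  d black
  g gray
  g black
  k gray
    k→m: m black — skip
    b gray
      e gray
        e→i: i is gray → back edge
Back edge closes the cycle i → k → b → e → i; its vertices are {b, e, i, k}.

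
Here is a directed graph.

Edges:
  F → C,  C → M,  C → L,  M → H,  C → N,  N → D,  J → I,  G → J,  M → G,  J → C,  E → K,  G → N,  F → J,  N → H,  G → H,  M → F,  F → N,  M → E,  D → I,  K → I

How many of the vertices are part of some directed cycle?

5

A vertex is on a directed cycle iff it belongs to a strongly connected component of size ≥ 2 (or has a self-loop).
The vertices on cycles are {C, F, G, J, M} — 5 in total.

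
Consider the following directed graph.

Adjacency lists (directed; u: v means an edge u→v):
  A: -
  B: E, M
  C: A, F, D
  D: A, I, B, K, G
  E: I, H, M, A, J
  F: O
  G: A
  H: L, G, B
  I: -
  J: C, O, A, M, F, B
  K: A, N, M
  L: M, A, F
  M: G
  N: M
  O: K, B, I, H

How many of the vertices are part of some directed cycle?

A vertex is on a directed cycle iff it belongs to a strongly connected component of size ≥ 2 (or has a self-loop).
The vertices on cycles are {B, C, D, E, F, H, J, L, O} — 9 in total.

9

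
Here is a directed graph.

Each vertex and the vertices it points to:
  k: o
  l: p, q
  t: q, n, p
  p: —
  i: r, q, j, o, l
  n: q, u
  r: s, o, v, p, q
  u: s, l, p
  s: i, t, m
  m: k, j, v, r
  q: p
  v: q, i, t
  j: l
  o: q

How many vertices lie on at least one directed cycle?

8

A vertex is on a directed cycle iff it belongs to a strongly connected component of size ≥ 2 (or has a self-loop).
The vertices on cycles are {i, m, n, r, s, t, u, v} — 8 in total.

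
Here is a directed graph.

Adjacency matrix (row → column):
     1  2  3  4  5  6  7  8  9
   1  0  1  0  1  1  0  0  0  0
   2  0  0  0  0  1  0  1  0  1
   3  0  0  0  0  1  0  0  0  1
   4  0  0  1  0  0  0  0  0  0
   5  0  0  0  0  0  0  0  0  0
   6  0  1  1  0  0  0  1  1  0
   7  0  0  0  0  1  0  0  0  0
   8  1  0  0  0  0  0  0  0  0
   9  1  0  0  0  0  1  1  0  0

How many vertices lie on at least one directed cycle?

A vertex is on a directed cycle iff it belongs to a strongly connected component of size ≥ 2 (or has a self-loop).
The vertices on cycles are {1, 2, 3, 4, 6, 8, 9} — 7 in total.

7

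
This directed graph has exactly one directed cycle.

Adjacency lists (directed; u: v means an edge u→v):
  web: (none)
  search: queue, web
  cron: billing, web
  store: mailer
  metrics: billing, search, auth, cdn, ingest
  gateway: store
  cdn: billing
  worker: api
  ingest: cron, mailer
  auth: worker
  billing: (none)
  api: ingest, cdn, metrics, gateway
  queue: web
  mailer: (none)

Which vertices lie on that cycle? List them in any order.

DFS with gray/black marking from worker:
worker gray
  api gray
    ingest gray
      cron gray
        billing gray
        billing black
        web gray
        web black
      cron black
      mailer gray
      mailer black
    ingest black
    cdn gray
      cdn→billing: billing black — skip
    cdn black
    metrics gray
      metrics→billing: billing black — skip
      search gray
        queue gray
          queue→web: web black — skip
        queue black
        search→web: web black — skip
      search black
      auth gray
        auth→worker: worker is gray → back edge
Back edge closes the cycle worker → api → metrics → auth → worker; its vertices are {api, auth, worker, metrics}.

api, auth, worker, metrics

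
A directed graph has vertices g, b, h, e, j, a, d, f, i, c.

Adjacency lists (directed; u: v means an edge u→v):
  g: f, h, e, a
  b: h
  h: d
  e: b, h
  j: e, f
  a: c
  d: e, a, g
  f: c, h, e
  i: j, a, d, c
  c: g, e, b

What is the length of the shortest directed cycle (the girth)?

For each vertex v, BFS finds the shortest path from v back to v.
The shortest such closed walk is d → e → h → d, length 3.

3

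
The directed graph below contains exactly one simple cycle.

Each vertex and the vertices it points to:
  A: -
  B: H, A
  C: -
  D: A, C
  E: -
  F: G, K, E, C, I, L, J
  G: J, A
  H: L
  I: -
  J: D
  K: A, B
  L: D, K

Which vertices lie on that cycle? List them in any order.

B, H, K, L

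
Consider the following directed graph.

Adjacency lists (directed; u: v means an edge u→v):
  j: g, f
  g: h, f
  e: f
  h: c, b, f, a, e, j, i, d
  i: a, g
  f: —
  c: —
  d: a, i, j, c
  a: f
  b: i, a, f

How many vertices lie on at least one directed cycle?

6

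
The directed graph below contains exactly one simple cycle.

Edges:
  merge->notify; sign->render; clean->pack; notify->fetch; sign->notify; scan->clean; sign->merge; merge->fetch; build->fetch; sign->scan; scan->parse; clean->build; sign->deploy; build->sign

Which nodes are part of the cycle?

scan, sign, build, clean

DFS with gray/black marking from scan:
scan gray
  clean gray
    build gray
      sign gray
        notify gray
          fetch gray
          fetch black
        notify black
        deploy gray
        deploy black
        sign→scan: scan is gray → back edge
Back edge closes the cycle scan → clean → build → sign → scan; its vertices are {scan, sign, build, clean}.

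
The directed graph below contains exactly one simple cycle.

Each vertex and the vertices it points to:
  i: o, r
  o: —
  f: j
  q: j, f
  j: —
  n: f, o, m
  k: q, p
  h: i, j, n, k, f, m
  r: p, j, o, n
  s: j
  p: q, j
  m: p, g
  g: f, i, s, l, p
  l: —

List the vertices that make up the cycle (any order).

g, i, m, n, r

DFS with gray/black marking from m:
m gray
  p gray
    q gray
      j gray
      j black
      f gray
        f→j: j black — skip
      f black
    q black
    p→j: j black — skip
  p black
  g gray
    g→f: f black — skip
    i gray
      o gray
      o black
      r gray
        r→p: p black — skip
        r→j: j black — skip
        r→o: o black — skip
        n gray
          n→f: f black — skip
          n→o: o black — skip
          n→m: m is gray → back edge
Back edge closes the cycle m → g → i → r → n → m; its vertices are {g, i, m, n, r}.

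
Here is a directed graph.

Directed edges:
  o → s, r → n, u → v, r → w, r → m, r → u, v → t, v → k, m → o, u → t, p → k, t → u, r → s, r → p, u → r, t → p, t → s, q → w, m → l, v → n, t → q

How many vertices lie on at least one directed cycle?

4

A vertex is on a directed cycle iff it belongs to a strongly connected component of size ≥ 2 (or has a self-loop).
The vertices on cycles are {r, t, u, v} — 4 in total.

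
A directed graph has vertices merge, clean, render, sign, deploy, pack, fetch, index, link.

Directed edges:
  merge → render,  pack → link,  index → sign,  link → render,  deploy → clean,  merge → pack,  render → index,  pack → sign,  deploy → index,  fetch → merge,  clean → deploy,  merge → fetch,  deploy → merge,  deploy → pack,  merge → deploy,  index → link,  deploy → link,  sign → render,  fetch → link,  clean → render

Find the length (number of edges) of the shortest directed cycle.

For each vertex v, BFS finds the shortest path from v back to v.
The shortest such closed walk is merge → fetch → merge, length 2.

2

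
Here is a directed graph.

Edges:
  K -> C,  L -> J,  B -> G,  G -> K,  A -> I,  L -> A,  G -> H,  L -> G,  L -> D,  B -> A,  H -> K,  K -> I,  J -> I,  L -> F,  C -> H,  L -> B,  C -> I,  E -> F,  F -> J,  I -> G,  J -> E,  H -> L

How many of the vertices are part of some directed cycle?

11

A vertex is on a directed cycle iff it belongs to a strongly connected component of size ≥ 2 (or has a self-loop).
The vertices on cycles are {A, B, C, E, F, G, H, I, J, K, L} — 11 in total.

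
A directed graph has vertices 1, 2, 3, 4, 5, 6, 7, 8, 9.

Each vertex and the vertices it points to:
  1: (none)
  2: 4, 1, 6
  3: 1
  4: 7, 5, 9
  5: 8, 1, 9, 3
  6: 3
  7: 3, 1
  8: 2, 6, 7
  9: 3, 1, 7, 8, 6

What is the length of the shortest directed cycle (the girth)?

4

For each vertex v, BFS finds the shortest path from v back to v.
The shortest such closed walk is 2 → 4 → 9 → 8 → 2, length 4.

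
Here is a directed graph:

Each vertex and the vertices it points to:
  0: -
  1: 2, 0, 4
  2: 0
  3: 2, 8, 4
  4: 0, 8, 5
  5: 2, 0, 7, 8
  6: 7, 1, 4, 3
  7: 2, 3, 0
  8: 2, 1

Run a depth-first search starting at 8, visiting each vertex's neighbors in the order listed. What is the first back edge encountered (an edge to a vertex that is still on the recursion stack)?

4→8

DFS from 8 (visiting each vertex's neighbors in the order listed); mark gray on enter, black on exit:
8 gray
  2 gray
    0 gray
    0 black
  2 black
  1 gray
    1→2: 2 black — skip
    1→0: 0 black — skip
    4 gray
      4→0: 0 black — skip
      4→8: 8 is gray → back edge
First back edge: 4 → 8.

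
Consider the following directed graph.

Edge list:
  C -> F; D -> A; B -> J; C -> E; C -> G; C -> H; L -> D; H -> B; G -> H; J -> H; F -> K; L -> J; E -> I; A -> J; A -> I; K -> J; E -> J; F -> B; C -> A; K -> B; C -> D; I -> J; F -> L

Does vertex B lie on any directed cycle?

Yes

B is on a cycle iff B can reach itself via ≥1 edge.
B → J → H → B — yes.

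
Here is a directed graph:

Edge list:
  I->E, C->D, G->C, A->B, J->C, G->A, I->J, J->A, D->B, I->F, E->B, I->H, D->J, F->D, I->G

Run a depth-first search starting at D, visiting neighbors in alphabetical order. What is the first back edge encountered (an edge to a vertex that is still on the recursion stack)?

C→D

DFS from D (visiting neighbors in alphabetical order); mark gray on enter, black on exit:
D gray
  B gray
  B black
  J gray
    A gray
      A→B: B black — skip
    A black
    C gray
      C→D: D is gray → back edge
First back edge: C → D.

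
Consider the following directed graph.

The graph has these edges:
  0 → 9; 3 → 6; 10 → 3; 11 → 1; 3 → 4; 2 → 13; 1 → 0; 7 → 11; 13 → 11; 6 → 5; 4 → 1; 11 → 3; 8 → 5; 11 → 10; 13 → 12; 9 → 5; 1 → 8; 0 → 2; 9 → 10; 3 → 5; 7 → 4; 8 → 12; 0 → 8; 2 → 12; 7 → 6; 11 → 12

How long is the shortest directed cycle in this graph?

For each vertex v, BFS finds the shortest path from v back to v.
The shortest such closed walk is 11 → 1 → 0 → 2 → 13 → 11, length 5.

5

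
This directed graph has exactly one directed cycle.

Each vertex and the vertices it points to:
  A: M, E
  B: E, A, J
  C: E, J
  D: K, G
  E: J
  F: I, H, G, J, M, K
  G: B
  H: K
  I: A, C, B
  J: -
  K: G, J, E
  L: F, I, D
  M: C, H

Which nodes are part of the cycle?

DFS with gray/black marking from A:
A gray
  M gray
    C gray
      E gray
        J gray
        J black
      E black
      C→J: J black — skip
    C black
    H gray
      K gray
        G gray
          B gray
            B→E: E black — skip
            B→A: A is gray → back edge
Back edge closes the cycle A → M → H → K → G → B → A; its vertices are {A, B, G, H, K, M}.

A, B, G, H, K, M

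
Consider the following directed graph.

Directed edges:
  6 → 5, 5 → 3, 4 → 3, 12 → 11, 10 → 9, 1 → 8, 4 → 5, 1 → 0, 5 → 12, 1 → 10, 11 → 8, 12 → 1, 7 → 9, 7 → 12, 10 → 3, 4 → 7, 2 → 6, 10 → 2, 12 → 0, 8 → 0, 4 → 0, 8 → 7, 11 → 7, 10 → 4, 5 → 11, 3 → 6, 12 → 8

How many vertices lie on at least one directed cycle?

A vertex is on a directed cycle iff it belongs to a strongly connected component of size ≥ 2 (or has a self-loop).
The vertices on cycles are {1, 2, 3, 4, 5, 6, 7, 8, 10, 11, 12} — 11 in total.

11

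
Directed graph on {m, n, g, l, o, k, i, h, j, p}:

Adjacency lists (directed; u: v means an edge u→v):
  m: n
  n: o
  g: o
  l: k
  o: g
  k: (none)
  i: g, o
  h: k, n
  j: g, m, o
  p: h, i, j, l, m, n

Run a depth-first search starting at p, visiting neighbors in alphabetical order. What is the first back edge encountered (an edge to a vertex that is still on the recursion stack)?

g->o

DFS from p (visiting neighbors in alphabetical order); mark gray on enter, black on exit:
p gray
  h gray
    k gray
    k black
    n gray
      o gray
        g gray
          g→o: o is gray → back edge
First back edge: g → o.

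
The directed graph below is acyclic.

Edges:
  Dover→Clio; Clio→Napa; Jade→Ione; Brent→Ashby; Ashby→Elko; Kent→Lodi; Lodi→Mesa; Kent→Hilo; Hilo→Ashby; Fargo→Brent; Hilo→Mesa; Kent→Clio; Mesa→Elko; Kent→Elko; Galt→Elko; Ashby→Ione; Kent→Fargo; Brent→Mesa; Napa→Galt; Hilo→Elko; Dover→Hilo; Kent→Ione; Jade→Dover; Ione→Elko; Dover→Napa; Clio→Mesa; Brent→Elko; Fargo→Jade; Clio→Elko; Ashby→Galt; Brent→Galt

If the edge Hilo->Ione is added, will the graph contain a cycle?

No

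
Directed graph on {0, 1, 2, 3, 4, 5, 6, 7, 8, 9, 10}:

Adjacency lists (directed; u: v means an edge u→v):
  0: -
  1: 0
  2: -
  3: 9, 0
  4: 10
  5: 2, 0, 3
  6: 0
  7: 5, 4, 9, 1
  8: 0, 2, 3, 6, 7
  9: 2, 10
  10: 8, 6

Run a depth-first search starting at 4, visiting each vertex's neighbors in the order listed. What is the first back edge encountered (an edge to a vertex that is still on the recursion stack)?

DFS from 4 (visiting each vertex's neighbors in the order listed); mark gray on enter, black on exit:
4 gray
  10 gray
    8 gray
      0 gray
      0 black
      2 gray
      2 black
      3 gray
        9 gray
          9→2: 2 black — skip
          9→10: 10 is gray → back edge
First back edge: 9 → 10.

9→10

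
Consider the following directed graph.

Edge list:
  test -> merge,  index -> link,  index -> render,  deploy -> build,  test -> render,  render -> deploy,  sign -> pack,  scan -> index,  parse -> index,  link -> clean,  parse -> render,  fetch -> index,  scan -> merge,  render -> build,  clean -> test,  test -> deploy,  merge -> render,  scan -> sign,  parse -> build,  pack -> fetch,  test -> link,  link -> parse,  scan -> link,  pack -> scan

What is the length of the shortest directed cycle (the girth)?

3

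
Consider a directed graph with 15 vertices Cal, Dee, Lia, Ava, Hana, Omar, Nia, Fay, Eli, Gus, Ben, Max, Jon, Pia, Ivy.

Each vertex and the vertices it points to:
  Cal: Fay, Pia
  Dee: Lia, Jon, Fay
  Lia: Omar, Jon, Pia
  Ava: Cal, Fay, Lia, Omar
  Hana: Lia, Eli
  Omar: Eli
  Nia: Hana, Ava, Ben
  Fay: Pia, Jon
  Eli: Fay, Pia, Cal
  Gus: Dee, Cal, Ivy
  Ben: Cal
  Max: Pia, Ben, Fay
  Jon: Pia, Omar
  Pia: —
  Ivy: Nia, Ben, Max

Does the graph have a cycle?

DFS with white/gray/black marking, starting from Fay:
Fay gray
  Pia gray
  Pia black
  Jon gray
    Jon→Pia: Pia black — skip
    Omar gray
      Eli gray
        Eli→Fay: Fay is gray → back edge
Back edge found, so a cycle exists: Fay → Jon → Omar → Eli → Fay.

Yes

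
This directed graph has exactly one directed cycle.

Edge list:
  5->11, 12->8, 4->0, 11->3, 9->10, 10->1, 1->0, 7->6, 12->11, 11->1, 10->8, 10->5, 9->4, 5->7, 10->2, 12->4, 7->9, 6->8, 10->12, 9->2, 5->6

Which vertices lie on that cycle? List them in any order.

5, 7, 9, 10

DFS with gray/black marking from 10:
10 gray
  1 gray
    0 gray
    0 black
  1 black
  8 gray
  8 black
  2 gray
  2 black
  5 gray
    11 gray
      11→1: 1 black — skip
      3 gray
      3 black
    11 black
    6 gray
      6→8: 8 black — skip
    6 black
    7 gray
      9 gray
        9→2: 2 black — skip
        9→10: 10 is gray → back edge
Back edge closes the cycle 10 → 5 → 7 → 9 → 10; its vertices are {5, 7, 9, 10}.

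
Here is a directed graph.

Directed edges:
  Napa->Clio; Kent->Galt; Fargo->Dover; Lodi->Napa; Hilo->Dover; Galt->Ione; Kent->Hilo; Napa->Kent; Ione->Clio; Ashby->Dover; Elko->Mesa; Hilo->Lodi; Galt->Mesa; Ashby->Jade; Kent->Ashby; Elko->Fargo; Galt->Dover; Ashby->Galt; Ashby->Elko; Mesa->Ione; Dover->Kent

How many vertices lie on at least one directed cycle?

A vertex is on a directed cycle iff it belongs to a strongly connected component of size ≥ 2 (or has a self-loop).
The vertices on cycles are {Elko, Galt, Hilo, Kent, Lodi, Napa, Ashby, Dover, Fargo} — 9 in total.

9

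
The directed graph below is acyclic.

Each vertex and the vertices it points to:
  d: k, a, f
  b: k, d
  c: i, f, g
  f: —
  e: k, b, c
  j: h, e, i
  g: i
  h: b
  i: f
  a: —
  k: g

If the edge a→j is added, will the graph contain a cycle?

Yes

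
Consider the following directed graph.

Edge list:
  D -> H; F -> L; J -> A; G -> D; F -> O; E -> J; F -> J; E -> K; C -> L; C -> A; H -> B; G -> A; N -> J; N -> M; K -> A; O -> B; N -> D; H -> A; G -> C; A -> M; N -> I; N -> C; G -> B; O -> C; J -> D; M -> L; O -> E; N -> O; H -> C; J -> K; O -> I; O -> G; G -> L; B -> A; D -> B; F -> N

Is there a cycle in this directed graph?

DFS with white/gray/black marking, starting from E:
E gray
  K gray
    A gray
      M gray
        L gray
        L black
      M black
    A black
  K black
  J gray
    J→K: K black — skip
    D gray
      B gray
        B→A: A black — skip
      B black
      H gray
        H→A: A black — skip
        H→B: B black — skip
        C gray
          C→L: L black — skip
          C→A: A black — skip
        C black
      H black
    D black
    J→A: A black — skip
  J black
E black
O gray
  I gray
  I black
  O→E: E black — skip
  G gray
    G→L: L black — skip
    G→A: A black — skip
    G→B: B black — skip
    G→C: C black — skip
    G→D: D black — skip
  G black
  O→C: C black — skip
  O→B: B black — skip
O black
N gray
  N→D: D black — skip
  N→I: I black — skip
  N→J: J black — skip
  N→C: C black — skip
  N→O: O black — skip
  N→M: M black — skip
N black
F gray
  F→O: O black — skip
  F→L: L black — skip
  F→J: J black — skip
  F→N: N black — skip
F black
Every edge goes to a white or black vertex — no back edge, so the graph is acyclic.

No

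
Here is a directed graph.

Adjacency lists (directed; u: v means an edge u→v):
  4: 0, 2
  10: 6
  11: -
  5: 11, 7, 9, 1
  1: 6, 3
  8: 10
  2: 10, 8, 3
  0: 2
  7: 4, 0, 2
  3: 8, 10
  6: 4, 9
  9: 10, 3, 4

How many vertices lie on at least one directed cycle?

A vertex is on a directed cycle iff it belongs to a strongly connected component of size ≥ 2 (or has a self-loop).
The vertices on cycles are {0, 2, 3, 4, 6, 8, 9, 10} — 8 in total.

8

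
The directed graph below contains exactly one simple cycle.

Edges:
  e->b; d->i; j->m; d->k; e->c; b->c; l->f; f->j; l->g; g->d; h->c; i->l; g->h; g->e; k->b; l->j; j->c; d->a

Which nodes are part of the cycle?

d, g, i, l

DFS with gray/black marking from g:
g gray
  e gray
    c gray
    c black
    b gray
      b→c: c black — skip
    b black
  e black
  h gray
    h→c: c black — skip
  h black
  d gray
    i gray
      l gray
        j gray
          m gray
          m black
          j→c: c black — skip
        j black
        f gray
          f→j: j black — skip
        f black
        l→g: g is gray → back edge
Back edge closes the cycle g → d → i → l → g; its vertices are {d, g, i, l}.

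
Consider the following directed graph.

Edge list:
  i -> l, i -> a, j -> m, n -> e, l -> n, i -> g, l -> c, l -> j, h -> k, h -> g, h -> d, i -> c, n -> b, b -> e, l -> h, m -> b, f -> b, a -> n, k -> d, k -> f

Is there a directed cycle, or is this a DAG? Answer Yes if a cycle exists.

No

DFS with white/gray/black marking, starting from j:
j gray
  m gray
    b gray
      e gray
      e black
    b black
  m black
j black
a gray
  n gray
    n→e: e black — skip
    n→b: b black — skip
  n black
a black
c gray
c black
d gray
d black
f gray
  f→b: b black — skip
f black
g gray
g black
h gray
  h→d: d black — skip
  k gray
    k→d: d black — skip
    k→f: f black — skip
  k black
  h→g: g black — skip
h black
i gray
  i→g: g black — skip
  l gray
    l→j: j black — skip
    l→h: h black — skip
    l→n: n black — skip
    l→c: c black — skip
  l black
  i→c: c black — skip
  i→a: a black — skip
i black
Every edge goes to a white or black vertex — no back edge, so the graph is acyclic.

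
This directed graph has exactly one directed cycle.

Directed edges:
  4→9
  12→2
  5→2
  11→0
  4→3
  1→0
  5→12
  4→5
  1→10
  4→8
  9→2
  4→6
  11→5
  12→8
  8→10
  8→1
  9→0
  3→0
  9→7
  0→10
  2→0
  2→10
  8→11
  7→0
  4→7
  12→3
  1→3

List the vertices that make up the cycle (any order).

DFS with gray/black marking from 8:
8 gray
  11 gray
    5 gray
      12 gray
        12→8: 8 is gray → back edge
Back edge closes the cycle 8 → 11 → 5 → 12 → 8; its vertices are {5, 8, 11, 12}.

5, 8, 11, 12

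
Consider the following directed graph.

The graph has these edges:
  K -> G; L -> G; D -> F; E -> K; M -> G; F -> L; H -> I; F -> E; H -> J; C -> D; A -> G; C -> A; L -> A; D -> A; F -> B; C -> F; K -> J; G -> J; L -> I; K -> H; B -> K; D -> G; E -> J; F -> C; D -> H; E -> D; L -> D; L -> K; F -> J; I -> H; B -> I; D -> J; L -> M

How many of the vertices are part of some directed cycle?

A vertex is on a directed cycle iff it belongs to a strongly connected component of size ≥ 2 (or has a self-loop).
The vertices on cycles are {C, D, E, F, H, I, L} — 7 in total.

7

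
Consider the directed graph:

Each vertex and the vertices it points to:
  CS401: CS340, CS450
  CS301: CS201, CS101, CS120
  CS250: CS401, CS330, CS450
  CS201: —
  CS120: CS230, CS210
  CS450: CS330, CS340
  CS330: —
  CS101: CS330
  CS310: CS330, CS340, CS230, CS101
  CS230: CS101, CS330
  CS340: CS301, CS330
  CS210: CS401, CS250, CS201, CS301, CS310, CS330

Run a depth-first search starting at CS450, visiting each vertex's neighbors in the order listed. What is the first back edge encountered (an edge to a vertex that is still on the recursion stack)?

DFS from CS450 (visiting each vertex's neighbors in the order listed); mark gray on enter, black on exit:
CS450 gray
  CS330 gray
  CS330 black
  CS340 gray
    CS301 gray
      CS201 gray
      CS201 black
      CS101 gray
        CS101→CS330: CS330 black — skip
      CS101 black
      CS120 gray
        CS230 gray
          CS230→CS101: CS101 black — skip
          CS230→CS330: CS330 black — skip
        CS230 black
        CS210 gray
          CS401 gray
            CS401→CS340: CS340 is gray → back edge
First back edge: CS401 → CS340.

CS401->CS340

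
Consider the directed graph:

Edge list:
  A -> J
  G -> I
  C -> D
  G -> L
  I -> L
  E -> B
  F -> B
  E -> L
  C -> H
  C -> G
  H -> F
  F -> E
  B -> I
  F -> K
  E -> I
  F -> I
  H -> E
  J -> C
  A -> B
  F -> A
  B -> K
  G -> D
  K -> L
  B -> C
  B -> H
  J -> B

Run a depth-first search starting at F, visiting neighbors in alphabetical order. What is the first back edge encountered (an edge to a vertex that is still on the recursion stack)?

E->B

DFS from F (visiting neighbors in alphabetical order); mark gray on enter, black on exit:
F gray
  A gray
    B gray
      C gray
        D gray
        D black
        G gray
          G→D: D black — skip
          I gray
            L gray
            L black
          I black
          G→L: L black — skip
        G black
        H gray
          E gray
            E→B: B is gray → back edge
First back edge: E → B.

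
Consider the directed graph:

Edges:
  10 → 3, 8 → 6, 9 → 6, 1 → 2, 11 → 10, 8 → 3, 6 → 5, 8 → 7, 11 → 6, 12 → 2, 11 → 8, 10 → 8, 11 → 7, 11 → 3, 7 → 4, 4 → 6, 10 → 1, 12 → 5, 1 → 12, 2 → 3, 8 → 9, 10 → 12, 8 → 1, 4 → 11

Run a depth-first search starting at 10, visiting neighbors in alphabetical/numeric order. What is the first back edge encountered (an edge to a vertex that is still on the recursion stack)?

DFS from 10 (visiting neighbors in alphabetical/numeric order); mark gray on enter, black on exit:
10 gray
  1 gray
    2 gray
      3 gray
      3 black
    2 black
    12 gray
      12→2: 2 black — skip
      5 gray
      5 black
    12 black
  1 black
  10→3: 3 black — skip
  8 gray
    8→1: 1 black — skip
    8→3: 3 black — skip
    6 gray
      6→5: 5 black — skip
    6 black
    7 gray
      4 gray
        4→6: 6 black — skip
        11 gray
          11→3: 3 black — skip
          11→6: 6 black — skip
          11→7: 7 is gray → back edge
First back edge: 11 → 7.

11→7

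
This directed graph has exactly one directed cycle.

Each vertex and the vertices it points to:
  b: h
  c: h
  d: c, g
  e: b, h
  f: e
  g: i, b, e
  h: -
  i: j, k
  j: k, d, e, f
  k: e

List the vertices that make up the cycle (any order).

DFS with gray/black marking from i:
i gray
  j gray
    k gray
      e gray
        b gray
          h gray
          h black
        b black
        e→h: h black — skip
      e black
    k black
    d gray
      c gray
        c→h: h black — skip
      c black
      g gray
        g→i: i is gray → back edge
Back edge closes the cycle i → j → d → g → i; its vertices are {d, g, i, j}.

d, g, i, j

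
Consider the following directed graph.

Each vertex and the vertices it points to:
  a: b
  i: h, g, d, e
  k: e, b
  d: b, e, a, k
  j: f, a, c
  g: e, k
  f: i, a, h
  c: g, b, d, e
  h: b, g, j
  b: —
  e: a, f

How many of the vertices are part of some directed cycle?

A vertex is on a directed cycle iff it belongs to a strongly connected component of size ≥ 2 (or has a self-loop).
The vertices on cycles are {c, d, e, f, g, h, i, j, k} — 9 in total.

9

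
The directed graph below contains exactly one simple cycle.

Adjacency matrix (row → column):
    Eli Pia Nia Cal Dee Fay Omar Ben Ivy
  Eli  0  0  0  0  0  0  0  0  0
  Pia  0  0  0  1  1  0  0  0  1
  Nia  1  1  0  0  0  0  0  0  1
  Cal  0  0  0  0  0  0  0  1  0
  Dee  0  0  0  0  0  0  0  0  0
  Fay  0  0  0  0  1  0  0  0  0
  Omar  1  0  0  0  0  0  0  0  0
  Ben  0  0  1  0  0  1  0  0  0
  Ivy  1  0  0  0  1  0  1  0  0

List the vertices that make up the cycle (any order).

Ben, Cal, Nia, Pia

DFS with gray/black marking from Ben:
Ben gray
  Fay gray
    Dee gray
    Dee black
  Fay black
  Nia gray
    Pia gray
      Pia→Dee: Dee black — skip
      Cal gray
        Cal→Ben: Ben is gray → back edge
Back edge closes the cycle Ben → Nia → Pia → Cal → Ben; its vertices are {Ben, Cal, Nia, Pia}.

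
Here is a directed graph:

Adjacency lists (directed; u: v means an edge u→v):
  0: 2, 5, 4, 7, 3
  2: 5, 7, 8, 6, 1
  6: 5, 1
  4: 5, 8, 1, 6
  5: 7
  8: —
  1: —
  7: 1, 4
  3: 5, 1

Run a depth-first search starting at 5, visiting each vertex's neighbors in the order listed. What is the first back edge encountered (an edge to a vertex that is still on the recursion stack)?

4→5

DFS from 5 (visiting each vertex's neighbors in the order listed); mark gray on enter, black on exit:
5 gray
  7 gray
    1 gray
    1 black
    4 gray
      4→5: 5 is gray → back edge
First back edge: 4 → 5.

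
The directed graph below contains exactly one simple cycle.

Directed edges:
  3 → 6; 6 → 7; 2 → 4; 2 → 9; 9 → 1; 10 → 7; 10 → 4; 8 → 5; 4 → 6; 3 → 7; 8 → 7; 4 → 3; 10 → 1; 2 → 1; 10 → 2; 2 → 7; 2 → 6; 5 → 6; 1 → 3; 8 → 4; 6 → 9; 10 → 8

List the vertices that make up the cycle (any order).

DFS with gray/black marking from 1:
1 gray
  3 gray
    6 gray
      9 gray
        9→1: 1 is gray → back edge
Back edge closes the cycle 1 → 3 → 6 → 9 → 1; its vertices are {1, 3, 6, 9}.

1, 3, 6, 9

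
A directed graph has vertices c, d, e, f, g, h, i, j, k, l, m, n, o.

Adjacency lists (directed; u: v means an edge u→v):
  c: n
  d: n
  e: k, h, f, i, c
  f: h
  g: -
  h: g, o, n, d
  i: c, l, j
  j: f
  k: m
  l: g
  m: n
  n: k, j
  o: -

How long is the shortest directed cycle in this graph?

For each vertex v, BFS finds the shortest path from v back to v.
The shortest such closed walk is k → m → n → k, length 3.

3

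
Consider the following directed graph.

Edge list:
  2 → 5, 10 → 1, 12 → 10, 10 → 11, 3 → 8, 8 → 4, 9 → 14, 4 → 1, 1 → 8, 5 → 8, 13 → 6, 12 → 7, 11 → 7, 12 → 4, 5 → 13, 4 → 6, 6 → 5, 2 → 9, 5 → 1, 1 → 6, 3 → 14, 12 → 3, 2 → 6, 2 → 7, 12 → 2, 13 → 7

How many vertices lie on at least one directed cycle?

6

A vertex is on a directed cycle iff it belongs to a strongly connected component of size ≥ 2 (or has a self-loop).
The vertices on cycles are {1, 4, 5, 6, 8, 13} — 6 in total.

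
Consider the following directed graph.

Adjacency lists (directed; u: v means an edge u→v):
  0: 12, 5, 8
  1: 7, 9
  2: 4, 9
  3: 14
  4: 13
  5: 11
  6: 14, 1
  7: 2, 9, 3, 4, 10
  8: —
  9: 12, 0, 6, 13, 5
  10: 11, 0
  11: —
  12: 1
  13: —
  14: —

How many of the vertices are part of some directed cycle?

8

A vertex is on a directed cycle iff it belongs to a strongly connected component of size ≥ 2 (or has a self-loop).
The vertices on cycles are {0, 1, 2, 6, 7, 9, 10, 12} — 8 in total.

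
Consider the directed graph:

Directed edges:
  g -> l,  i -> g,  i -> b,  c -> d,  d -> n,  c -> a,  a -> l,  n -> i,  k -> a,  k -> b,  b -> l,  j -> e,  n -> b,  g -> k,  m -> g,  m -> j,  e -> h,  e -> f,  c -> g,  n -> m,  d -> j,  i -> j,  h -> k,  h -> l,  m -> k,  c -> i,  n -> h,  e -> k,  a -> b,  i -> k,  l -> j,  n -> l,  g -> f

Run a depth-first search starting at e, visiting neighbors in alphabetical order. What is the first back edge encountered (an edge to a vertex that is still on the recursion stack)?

DFS from e (visiting neighbors in alphabetical order); mark gray on enter, black on exit:
e gray
  f gray
  f black
  h gray
    k gray
      a gray
        b gray
          l gray
            j gray
              j→e: e is gray → back edge
First back edge: j → e.

j->e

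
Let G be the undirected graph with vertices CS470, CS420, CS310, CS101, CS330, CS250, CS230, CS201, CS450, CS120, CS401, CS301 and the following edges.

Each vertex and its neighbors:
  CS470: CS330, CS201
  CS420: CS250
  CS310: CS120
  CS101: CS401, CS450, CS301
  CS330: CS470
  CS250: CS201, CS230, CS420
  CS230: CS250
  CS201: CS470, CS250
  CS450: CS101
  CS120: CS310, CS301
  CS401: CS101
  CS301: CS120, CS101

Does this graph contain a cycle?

No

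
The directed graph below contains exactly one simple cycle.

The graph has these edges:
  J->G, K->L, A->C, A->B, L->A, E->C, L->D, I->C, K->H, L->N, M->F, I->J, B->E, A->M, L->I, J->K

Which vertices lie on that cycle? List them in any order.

I, J, K, L

DFS with gray/black marking from K:
K gray
  L gray
    N gray
    N black
    D gray
    D black
    A gray
      M gray
        F gray
        F black
      M black
      C gray
      C black
      B gray
        E gray
          E→C: C black — skip
        E black
      B black
    A black
    I gray
      I→C: C black — skip
      J gray
        G gray
        G black
        J→K: K is gray → back edge
Back edge closes the cycle K → L → I → J → K; its vertices are {I, J, K, L}.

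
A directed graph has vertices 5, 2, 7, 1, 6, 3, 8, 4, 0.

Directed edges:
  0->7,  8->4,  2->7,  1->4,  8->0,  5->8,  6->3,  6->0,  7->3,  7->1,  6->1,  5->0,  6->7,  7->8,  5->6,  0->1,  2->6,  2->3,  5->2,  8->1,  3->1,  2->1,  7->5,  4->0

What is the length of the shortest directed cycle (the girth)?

3

For each vertex v, BFS finds the shortest path from v back to v.
The shortest such closed walk is 5 → 2 → 7 → 5, length 3.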